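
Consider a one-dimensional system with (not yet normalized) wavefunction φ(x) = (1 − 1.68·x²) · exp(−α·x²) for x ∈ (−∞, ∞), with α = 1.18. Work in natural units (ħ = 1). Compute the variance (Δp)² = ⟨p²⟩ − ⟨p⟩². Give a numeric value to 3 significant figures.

Compute ⟨p⟩ and ⟨p²⟩ separately; (Δp)² = ⟨p²⟩ − ⟨p⟩².
Expand each integrand as polynomial × e^(−2αx²) and use ∫x^(2j)·e^(−2αx²) dx = (2j−1)!!/(4α)^j · √(π/(2α)), odd powers → 0; here √(π/(2α)) = 1.1538. Differentiate with the product rule, d/dx e^(−αx²) = −2αx·e^(−αx²).
Normalization: ∫|φ|² dx = 0.77095.
⟨p⟩ = 0.0000 and ⟨p²⟩ = 4.5891.
(Δp)² = 4.5891 − (0.0000)² = 4.5891.

4.59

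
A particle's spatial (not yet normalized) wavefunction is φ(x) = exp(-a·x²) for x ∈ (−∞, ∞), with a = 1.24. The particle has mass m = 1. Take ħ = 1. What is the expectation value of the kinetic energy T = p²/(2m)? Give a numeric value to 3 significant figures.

0.620

T = −(ħ²/2m) d²/dx², so ⟨T⟩ = −(ħ²/2m) ∫ φ*·φ'' dx / ∫|φ|² dx; with m = 1.
Gaussian moments: ∫x^(2j)·e^(−2ax²) dx = (2j−1)!!/(4a)^j · √(π/(2a)), odd powers integrate to 0; here √(π/(2a)) = 1.1255. Derivatives: d/dx e^(−ax²) = −2ax·e^(−ax²), d²/dx² e^(−ax²) = (4a²x² − 2a)·e^(−ax²).
State is unnormalized: ∫|φ|² dx = 1.1255, and ∫φ*·(−ħ²/2m · φ'') dx = 0.69782, so ⟨T⟩ = 0.69782 / 1.1255.
⟨T⟩ = 0.62000.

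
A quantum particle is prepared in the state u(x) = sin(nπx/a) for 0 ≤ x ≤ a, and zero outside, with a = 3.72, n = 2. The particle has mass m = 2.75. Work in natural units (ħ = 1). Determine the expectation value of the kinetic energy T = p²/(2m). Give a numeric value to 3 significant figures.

T = −(ħ²/2m) d²/dx², so ⟨T⟩ = −(ħ²/2m) ∫ u*·u'' dx / ∫|u|² dx; with m = 2.75.
d/dx sin(nπx/a) = (nπ/a)·cos(nπx/a) and d²/dx² sin(nπx/a) = −(nπ/a)²·sin(nπx/a); on 0 ≤ x ≤ a, ∫sin²(nπx/a) dx = a/2 and ∫sin(nπx/a)·cos(nπx/a) dx = 0.
State is unnormalized: ∫|u|² dx = 1.8600, and ∫u*·(−ħ²/2m · u'') dx = 0.96477, so ⟨T⟩ = 0.96477 / 1.8600.
⟨T⟩ = 0.51869.

0.519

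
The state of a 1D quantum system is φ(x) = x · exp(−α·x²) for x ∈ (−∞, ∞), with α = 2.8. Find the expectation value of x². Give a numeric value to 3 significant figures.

0.268

⟨x²⟩ = ∫ x²·|φ|² dx / ∫|φ|² dx (integrals over the domain).
Expand each integrand as polynomial × e^(−2αx²) and use ∫x^(2j)·e^(−2αx²) dx = (2j−1)!!/(4α)^j · √(π/(2α)), odd powers → 0; here √(π/(2α)) = 0.74900.
State is unnormalized: ∫|φ|² dx = 0.066875, and ∫φ*·x²·φ dx = 0.017913, so ⟨x²⟩ = 0.017913 / 0.066875.
⟨x²⟩ = 0.26786.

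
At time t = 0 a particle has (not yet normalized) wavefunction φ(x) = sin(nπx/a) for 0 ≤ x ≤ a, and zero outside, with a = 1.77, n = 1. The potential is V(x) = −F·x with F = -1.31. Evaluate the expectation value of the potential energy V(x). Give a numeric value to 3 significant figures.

1.16

⟨V⟩ = ∫ V(x)·|φ|² dx / ∫|φ|² dx.
With sin²θ = (1 − cos2θ)/2 on 0 ≤ x ≤ a: ∫sin²(nπx/a) dx = a/2, ∫x·sin²(nπx/a) dx = a²/4, ∫x²·sin²(nπx/a) dx = a³·(1/6 − 1/(4n²π²)); higher powers xᵏ the same way, integrating xᵏ·cos(2nπx/a) by parts.
State is unnormalized: ∫|φ|² dx = 0.88500, and ∫φ*·V(x)·φ dx = 1.0260, so ⟨V⟩ = 1.0260 / 0.88500.
⟨V⟩ = 1.1594.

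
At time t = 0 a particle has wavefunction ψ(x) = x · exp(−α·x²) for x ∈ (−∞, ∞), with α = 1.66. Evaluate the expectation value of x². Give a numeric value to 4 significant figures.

⟨x²⟩ = ∫ x²·|ψ|² dx / ∫|ψ|² dx (integrals over the domain).
Expand each integrand as polynomial × e^(−2αx²) and use ∫x^(2j)·e^(−2αx²) dx = (2j−1)!!/(4α)^j · √(π/(2α)), odd powers → 0; here √(π/(2α)) = 0.97276.
State is unnormalized: ∫|ψ|² dx = 0.14650, and ∫ψ*·x²·ψ dx = 0.066190, so ⟨x²⟩ = 0.066190 / 0.14650.
⟨x²⟩ = 0.45181.

0.4518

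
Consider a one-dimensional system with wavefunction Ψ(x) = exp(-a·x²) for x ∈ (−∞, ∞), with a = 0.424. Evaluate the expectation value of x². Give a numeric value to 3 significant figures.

⟨x²⟩ = ∫ x²·|Ψ|² dx / ∫|Ψ|² dx (integrals over the domain).
Gaussian moments: ∫x^(2j)·e^(−2ax²) dx = (2j−1)!!/(4a)^j · √(π/(2a)), odd powers integrate to 0; here √(π/(2a)) = 1.9248.
State is unnormalized: ∫|Ψ|² dx = 1.9248, and ∫Ψ*·x²·Ψ dx = 1.1349, so ⟨x²⟩ = 1.1349 / 1.9248.
⟨x²⟩ = 0.58962.

0.590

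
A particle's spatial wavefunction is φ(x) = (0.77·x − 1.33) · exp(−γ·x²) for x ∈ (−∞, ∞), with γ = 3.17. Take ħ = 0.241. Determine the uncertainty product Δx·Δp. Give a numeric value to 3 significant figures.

0.121

Δx = √(⟨x²⟩−⟨x⟩²), Δp = √(⟨p²⟩−⟨p⟩²).
Expand each integrand as polynomial × e^(−2γx²) and use ∫x^(2j)·e^(−2γx²) dx = (2j−1)!!/(4γ)^j · √(π/(2γ)), odd powers → 0; here √(π/(2γ)) = 0.70393. Differentiate with the product rule, d/dx e^(−γx²) = −2γx·e^(−γx²).
Normalization: ∫|φ|² dx = 1.2781.
⟨x⟩ = -0.088965, ⟨x²⟩ = 0.082926 ⇒ Δx = 0.27388.
⟨p⟩ = 0.0000, ⟨p²⟩ = 0.19360 ⇒ Δp = 0.44000.
Δx·Δp = 0.12051.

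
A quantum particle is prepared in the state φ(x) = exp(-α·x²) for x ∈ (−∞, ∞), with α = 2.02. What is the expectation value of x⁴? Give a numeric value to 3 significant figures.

0.0460

⟨x⁴⟩ = ∫ x⁴·|φ|² dx / ∫|φ|² dx (integrals over the domain).
Gaussian moments: ∫x^(2j)·e^(−2αx²) dx = (2j−1)!!/(4α)^j · √(π/(2α)), odd powers integrate to 0; here √(π/(2α)) = 0.88183.
State is unnormalized: ∫|φ|² dx = 0.88183, and ∫φ*·x⁴·φ dx = 0.040521, so ⟨x⁴⟩ = 0.040521 / 0.88183.
⟨x⁴⟩ = 0.045951.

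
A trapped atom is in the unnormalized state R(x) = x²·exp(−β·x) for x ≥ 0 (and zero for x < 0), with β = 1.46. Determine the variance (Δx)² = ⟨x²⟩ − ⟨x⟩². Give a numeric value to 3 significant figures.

0.586

Compute ⟨x⟩ and ⟨x²⟩ separately, then (Δx)² = ⟨x²⟩ − ⟨x⟩².
Every integrand reduces to terms xʲ·e^(−2βx) on [0, ∞); use ∫₀^∞ xʲ·e^(−2βx) dx = j!/(2β)^(j+1).
Normalization: ∫|R|² dx = 0.11306.
⟨x⟩ = 1.7123 and ⟨x²⟩ = 3.5185.
(Δx)² = 3.5185 − (1.7123)² = 0.58641.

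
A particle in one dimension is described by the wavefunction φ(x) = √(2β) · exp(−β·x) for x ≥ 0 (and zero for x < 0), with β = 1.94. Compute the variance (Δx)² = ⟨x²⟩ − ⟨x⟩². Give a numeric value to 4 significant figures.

0.06643

Compute ⟨x⟩ and ⟨x²⟩ separately, then (Δx)² = ⟨x²⟩ − ⟨x⟩².
Every integrand reduces to terms xʲ·e^(−2βx) on [0, ∞); use ∫₀^∞ xʲ·e^(−2βx) dx = j!/(2β)^(j+1).
⟨x⟩ = 0.25773 and ⟨x²⟩ = 0.13285.
(Δx)² = 0.13285 − (0.25773)² = 0.066426.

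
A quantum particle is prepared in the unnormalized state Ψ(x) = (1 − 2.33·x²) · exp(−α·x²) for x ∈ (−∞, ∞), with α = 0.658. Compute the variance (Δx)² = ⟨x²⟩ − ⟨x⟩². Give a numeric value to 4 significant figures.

Compute ⟨x⟩ and ⟨x²⟩ separately, then (Δx)² = ⟨x²⟩ − ⟨x⟩².
Expand each integrand as polynomial × e^(−2αx²) and use ∫x^(2j)·e^(−2αx²) dx = (2j−1)!!/(4α)^j · √(π/(2α)), odd powers → 0; here √(π/(2α)) = 1.5451.
Normalization: ∫|Ψ|² dx = 2.4420.
⟨x⟩ = 0.0000 and ⟨x²⟩ = 1.7894.
(Δx)² = 1.7894 − (0.0000)² = 1.7894.

1.789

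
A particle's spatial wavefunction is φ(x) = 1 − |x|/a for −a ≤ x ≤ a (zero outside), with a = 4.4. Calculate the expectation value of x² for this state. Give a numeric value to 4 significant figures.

⟨x²⟩ = ∫ x²·|φ|² dx / ∫|φ|² dx (integrals over the domain).
φ is even, so ∫ over [−a, a] = 2∫₀ᵃ with φ = 1 − x/a there: ∫₀ᵃ (1 − x/a)² dx = a/3, ∫₀ᵃ x²(1 − x/a)² dx = a³/30, ∫₀ᵃ x⁴(1 − x/a)² dx = a⁵/105.
State is unnormalized: ∫|φ|² dx = 2.9333, and ∫φ*·x²·φ dx = 5.6789, so ⟨x²⟩ = 5.6789 / 2.9333.
⟨x²⟩ = 1.9360.

1.936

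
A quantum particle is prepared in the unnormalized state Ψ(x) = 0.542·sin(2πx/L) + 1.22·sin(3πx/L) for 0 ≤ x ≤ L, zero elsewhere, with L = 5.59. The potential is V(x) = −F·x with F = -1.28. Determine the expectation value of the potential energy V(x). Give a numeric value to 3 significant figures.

⟨V⟩ = ∫ V(x)·|Ψ|² dx / ∫|Ψ|² dx.
On 0 ≤ x ≤ L (j ≠ l): ∫sin²(jπx/L) dx = L/2, ∫sin(jπx/L)·sin(lπx/L) dx = 0; diagonal moments ∫x·sin²(jπx/L) dx = L²/4, ∫x²·sin²(jπx/L) dx = L³·(1/6 − 1/(4j²π²)); cross terms ∫x·sin(jπx/L)·sin(lπx/L) dx = 0 for j + l even and −4jlL²/(π²(j² − l²)²) for j + l odd, ∫x²·sin(jπx/L)·sin(lπx/L) dx = (−1)^(j+l)·4jlL³/(π²(j² − l²)²); higher powers the same way via product-to-sum and parts.
State is unnormalized: ∫|Ψ|² dx = 4.9811, and ∫Ψ*·V(x)·Ψ dx = 12.675, so ⟨V⟩ = 12.675 / 4.9811.
⟨V⟩ = 2.5447.

2.54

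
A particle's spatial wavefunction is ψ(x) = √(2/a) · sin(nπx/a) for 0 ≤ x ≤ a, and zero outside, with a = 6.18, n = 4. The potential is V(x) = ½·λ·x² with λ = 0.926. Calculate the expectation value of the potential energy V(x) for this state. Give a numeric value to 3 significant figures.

5.84

⟨V⟩ = ∫ V(x)·|ψ|² dx.
With sin²θ = (1 − cos2θ)/2 on 0 ≤ x ≤ a: ∫sin²(nπx/a) dx = a/2, ∫x·sin²(nπx/a) dx = a²/4, ∫x²·sin²(nπx/a) dx = a³·(1/6 − 1/(4n²π²)); higher powers xᵏ the same way, integrating xᵏ·cos(2nπx/a) by parts.
⟨V⟩ = 5.8384.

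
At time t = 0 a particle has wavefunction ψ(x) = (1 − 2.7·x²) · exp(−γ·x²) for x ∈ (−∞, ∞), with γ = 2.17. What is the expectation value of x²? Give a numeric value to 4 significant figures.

⟨x²⟩ = ∫ x²·|ψ|² dx / ∫|ψ|² dx (integrals over the domain).
Expand each integrand as polynomial × e^(−2γx²) and use ∫x^(2j)·e^(−2γx²) dx = (2j−1)!!/(4γ)^j · √(π/(2γ)), odd powers → 0; here √(π/(2γ)) = 0.85081.
State is unnormalized: ∫|ψ|² dx = 0.56847, and ∫ψ*·x²·ψ dx = 0.057343, so ⟨x²⟩ = 0.057343 / 0.56847.
⟨x²⟩ = 0.10087.

0.1009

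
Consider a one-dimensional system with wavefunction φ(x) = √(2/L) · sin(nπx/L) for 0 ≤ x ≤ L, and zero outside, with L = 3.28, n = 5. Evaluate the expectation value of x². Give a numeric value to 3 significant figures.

3.56

⟨x²⟩ = ∫ x²·|φ|² dx (integrals over the domain).
With sin²θ = (1 − cos2θ)/2 on 0 ≤ x ≤ L: ∫sin²(nπx/L) dx = L/2, ∫x·sin²(nπx/L) dx = L²/4, ∫x²·sin²(nπx/L) dx = L³·(1/6 − 1/(4n²π²)); higher powers xᵏ the same way, integrating xᵏ·cos(2nπx/L) by parts.
⟨x²⟩ = 3.5643.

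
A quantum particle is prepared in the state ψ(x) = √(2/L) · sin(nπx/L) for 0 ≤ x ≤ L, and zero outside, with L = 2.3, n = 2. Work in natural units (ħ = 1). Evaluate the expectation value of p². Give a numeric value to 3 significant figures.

7.46

p² ψ = −ħ² d²ψ/dx²; ⟨p²⟩ = −ħ² ∫ ψ*·ψ'' dx.
d/dx sin(nπx/L) = (nπ/L)·cos(nπx/L) and d²/dx² sin(nπx/L) = −(nπ/L)²·sin(nπx/L); on 0 ≤ x ≤ L, ∫sin²(nπx/L) dx = L/2 and ∫sin(nπx/L)·cos(nπx/L) dx = 0.
⟨p²⟩ = 7.4628.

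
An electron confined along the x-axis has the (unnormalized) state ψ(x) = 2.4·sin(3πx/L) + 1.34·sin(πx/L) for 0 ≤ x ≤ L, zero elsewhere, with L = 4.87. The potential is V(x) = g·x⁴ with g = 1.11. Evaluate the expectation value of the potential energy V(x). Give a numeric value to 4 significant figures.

139.6

⟨V⟩ = ∫ V(x)·|ψ|² dx / ∫|ψ|² dx.
On 0 ≤ x ≤ L (j ≠ l): ∫sin²(jπx/L) dx = L/2, ∫sin(jπx/L)·sin(lπx/L) dx = 0; diagonal moments ∫x·sin²(jπx/L) dx = L²/4, ∫x²·sin²(jπx/L) dx = L³·(1/6 − 1/(4j²π²)); cross terms ∫x·sin(jπx/L)·sin(lπx/L) dx = 0 for j + l even and −4jlL²/(π²(j² − l²)²) for j + l odd, ∫x²·sin(jπx/L)·sin(lπx/L) dx = (−1)^(j+l)·4jlL³/(π²(j² − l²)²); higher powers the same way via product-to-sum and parts.
State is unnormalized: ∫|ψ|² dx = 18.398, and ∫ψ*·V(x)·ψ dx = 2567.8, so ⟨V⟩ = 2567.8 / 18.398.
⟨V⟩ = 139.57.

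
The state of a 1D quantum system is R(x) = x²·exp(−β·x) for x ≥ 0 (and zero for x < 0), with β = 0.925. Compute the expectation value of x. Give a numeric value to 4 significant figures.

2.703

⟨x⟩ = ∫ x·|R|² dx / ∫|R|² dx (integrals over the domain).
Every integrand reduces to terms xʲ·e^(−2βx) on [0, ∞); use ∫₀^∞ xʲ·e^(−2βx) dx = j!/(2β)^(j+1).
State is unnormalized: ∫|R|² dx = 1.1075, and ∫R*·x·R dx = 2.9933, so ⟨x⟩ = 2.9933 / 1.1075.
⟨x⟩ = 2.7027.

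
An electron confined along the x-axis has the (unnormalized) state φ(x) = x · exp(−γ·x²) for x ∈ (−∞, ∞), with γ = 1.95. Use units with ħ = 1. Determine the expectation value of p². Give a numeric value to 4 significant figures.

p² φ = −ħ² d²φ/dx²; ⟨p²⟩ = −ħ² ∫ φ*·φ'' dx / ∫|φ|² dx.
Expand each integrand as polynomial × e^(−2γx²) and use ∫x^(2j)·e^(−2γx²) dx = (2j−1)!!/(4γ)^j · √(π/(2γ)), odd powers → 0; here √(π/(2γ)) = 0.89752. Differentiate with the product rule, d/dx e^(−γx²) = −2γx·e^(−γx²).
State is unnormalized: ∫|φ|² dx = 0.11507, and ∫φ*·(−ħ² φ'') dx = 0.67314, so ⟨p²⟩ = 0.67314 / 0.11507.
⟨p²⟩ = 5.8500.

5.850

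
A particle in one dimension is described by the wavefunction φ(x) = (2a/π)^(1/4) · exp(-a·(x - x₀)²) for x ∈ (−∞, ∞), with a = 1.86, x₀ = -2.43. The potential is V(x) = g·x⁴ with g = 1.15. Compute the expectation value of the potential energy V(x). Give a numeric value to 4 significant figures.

⟨V⟩ = ∫ V(x)·|φ|² dx.
Gaussian moments (u = x − x₀): ∫u^(2j)·e^(−2au²) du = (2j−1)!!/(4a)^j · √(π/(2a)), odd powers integrate to 0; here √(π/(2a)) = 0.91897.
⟨V⟩ = 45.637.

45.64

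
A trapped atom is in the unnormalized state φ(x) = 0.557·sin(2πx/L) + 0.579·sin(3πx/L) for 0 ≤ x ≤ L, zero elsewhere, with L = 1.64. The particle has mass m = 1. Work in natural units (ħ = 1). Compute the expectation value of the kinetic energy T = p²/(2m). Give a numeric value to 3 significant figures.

12.1

T = −(ħ²/2m) d²/dx², so ⟨T⟩ = −(ħ²/2m) ∫ φ*·φ'' dx / ∫|φ|² dx; with m = 1.
d²/dx² sin(jπx/L) = −(jπ/L)²·sin(jπx/L); on 0 ≤ x ≤ L, ∫sin²(jπx/L) dx = L/2 and ∫sin(jπx/L)·sin(lπx/L) dx = 0 for j ≠ l, so only diagonal terms survive in ∫|φ|² and ∫φ·φ″; ∫φ·φ′ dx = [φ²/2] between the walls = 0.
State is unnormalized: ∫|φ|² dx = 0.52930, and ∫φ*·(−ħ²/2m · φ'') dx = 6.4065, so ⟨T⟩ = 6.4065 / 0.52930.
⟨T⟩ = 12.104.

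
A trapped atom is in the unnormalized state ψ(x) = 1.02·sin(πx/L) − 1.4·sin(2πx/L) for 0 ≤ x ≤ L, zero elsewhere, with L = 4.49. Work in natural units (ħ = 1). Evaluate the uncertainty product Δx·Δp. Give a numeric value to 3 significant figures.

Δx = √(⟨x²⟩−⟨x⟩²), Δp = √(⟨p²⟩−⟨p⟩²).
On 0 ≤ x ≤ L (j ≠ l): ∫sin²(jπx/L) dx = L/2, ∫sin(jπx/L)·sin(lπx/L) dx = 0; diagonal moments ∫x·sin²(jπx/L) dx = L²/4, ∫x²·sin²(jπx/L) dx = L³·(1/6 − 1/(4j²π²)); cross terms ∫x·sin(jπx/L)·sin(lπx/L) dx = 0 for j + l even and −4jlL²/(π²(j² − l²)²) for j + l odd, ∫x²·sin(jπx/L)·sin(lπx/L) dx = (−1)^(j+l)·4jlL³/(π²(j² − l²)²); higher powers the same way via product-to-sum and parts. d²/dx² sin(jπx/L) = −(jπ/L)²·sin(jπx/L); on 0 ≤ x ≤ L, ∫sin²(jπx/L) dx = L/2 and ∫sin(jπx/L)·sin(lπx/L) dx = 0 for j ≠ l, so only diagonal terms survive in ∫|ψ|² and ∫ψ·ψ″; ∫ψ·ψ′ dx = [ψ²/2] between the walls = 0.
Normalization: ∫|ψ|² dx = 6.7359.
⟨x⟩ = 3.0148, ⟨x²⟩ = 9.6557 ⇒ Δx = 0.75260.
⟨p⟩ = 0.0000, ⟨p²⟩ = 1.4490 ⇒ Δp = 1.2037.
Δx·Δp = 0.90593.

0.906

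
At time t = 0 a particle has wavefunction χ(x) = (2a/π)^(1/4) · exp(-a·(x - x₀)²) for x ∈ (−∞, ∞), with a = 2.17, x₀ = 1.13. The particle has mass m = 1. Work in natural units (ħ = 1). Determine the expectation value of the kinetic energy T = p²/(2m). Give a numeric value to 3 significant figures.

1.09

T = −(ħ²/2m) d²/dx², so ⟨T⟩ = −(ħ²/2m) ∫ χ*·χ'' dx; with m = 1.
Gaussian moments (u = x − x₀): ∫u^(2j)·e^(−2au²) du = (2j−1)!!/(4a)^j · √(π/(2a)), odd powers integrate to 0; here √(π/(2a)) = 0.85081. Derivatives: d/dx e^(−au²) = −2au·e^(−au²), d²/dx² e^(−au²) = (4a²u² − 2a)·e^(−au²).
⟨T⟩ = 1.0850.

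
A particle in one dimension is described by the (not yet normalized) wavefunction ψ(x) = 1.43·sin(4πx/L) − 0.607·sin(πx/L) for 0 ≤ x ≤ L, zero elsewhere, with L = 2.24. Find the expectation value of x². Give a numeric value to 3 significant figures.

⟨x²⟩ = ∫ x²·|ψ|² dx / ∫|ψ|² dx (integrals over the domain).
On 0 ≤ x ≤ L (j ≠ l): ∫sin²(jπx/L) dx = L/2, ∫sin(jπx/L)·sin(lπx/L) dx = 0; diagonal moments ∫x·sin²(jπx/L) dx = L²/4, ∫x²·sin²(jπx/L) dx = L³·(1/6 − 1/(4j²π²)); cross terms ∫x·sin(jπx/L)·sin(lπx/L) dx = 0 for j + l even and −4jlL²/(π²(j² − l²)²) for j + l odd, ∫x²·sin(jπx/L)·sin(lπx/L) dx = (−1)^(j+l)·4jlL³/(π²(j² − l²)²); higher powers the same way via product-to-sum and parts.
State is unnormalized: ∫|ψ|² dx = 2.7030, and ∫ψ*·x²·ψ dx = 4.5201, so ⟨x²⟩ = 4.5201 / 2.7030.
⟨x²⟩ = 1.6723.

1.67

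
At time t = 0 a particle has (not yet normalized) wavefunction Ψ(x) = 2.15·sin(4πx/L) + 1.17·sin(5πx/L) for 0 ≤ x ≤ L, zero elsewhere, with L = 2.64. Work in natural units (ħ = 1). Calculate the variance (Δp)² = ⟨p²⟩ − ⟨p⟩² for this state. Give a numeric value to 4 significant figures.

Compute ⟨p⟩ and ⟨p²⟩ separately; (Δp)² = ⟨p²⟩ − ⟨p⟩².
d²/dx² sin(jπx/L) = −(jπ/L)²·sin(jπx/L); on 0 ≤ x ≤ L, ∫sin²(jπx/L) dx = L/2 and ∫sin(jπx/L)·sin(lπx/L) dx = 0 for j ≠ l, so only diagonal terms survive in ∫|Ψ|² and ∫Ψ·Ψ″; ∫Ψ·Ψ′ dx = [Ψ²/2] between the walls = 0.
Normalization: ∫|Ψ|² dx = 7.9086.
⟨p⟩ = 0.0000 and ⟨p²⟩ = 25.569.
(Δp)² = 25.569 − (0.0000)² = 25.569.

25.57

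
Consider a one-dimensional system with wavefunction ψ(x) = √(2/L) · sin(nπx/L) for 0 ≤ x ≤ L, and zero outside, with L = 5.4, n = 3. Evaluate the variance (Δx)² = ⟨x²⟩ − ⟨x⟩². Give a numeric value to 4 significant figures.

2.266

Compute ⟨x⟩ and ⟨x²⟩ separately, then (Δx)² = ⟨x²⟩ − ⟨x⟩².
With sin²θ = (1 − cos2θ)/2 on 0 ≤ x ≤ L: ∫sin²(nπx/L) dx = L/2, ∫x·sin²(nπx/L) dx = L²/4, ∫x²·sin²(nπx/L) dx = L³·(1/6 − 1/(4n²π²)); higher powers xᵏ the same way, integrating xᵏ·cos(2nπx/L) by parts.
⟨x⟩ = 2.7000 and ⟨x²⟩ = 9.5559.
(Δx)² = 9.5559 − (2.7000)² = 2.2659.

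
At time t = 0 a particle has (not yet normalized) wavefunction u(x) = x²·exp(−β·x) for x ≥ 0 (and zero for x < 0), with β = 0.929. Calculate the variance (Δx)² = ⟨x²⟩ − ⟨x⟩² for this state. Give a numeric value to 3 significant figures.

Compute ⟨x⟩ and ⟨x²⟩ separately, then (Δx)² = ⟨x²⟩ − ⟨x⟩².
Every integrand reduces to terms xʲ·e^(−2βx) on [0, ∞); use ∫₀^∞ xʲ·e^(−2βx) dx = j!/(2β)^(j+1).
Normalization: ∫|u|² dx = 1.0839.
⟨x⟩ = 2.6911 and ⟨x²⟩ = 8.6902.
(Δx)² = 8.6902 − (2.6911)² = 1.4484.

1.45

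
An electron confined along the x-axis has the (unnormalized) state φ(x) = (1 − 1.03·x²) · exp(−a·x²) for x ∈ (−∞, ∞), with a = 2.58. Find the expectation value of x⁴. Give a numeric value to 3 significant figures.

0.0119

⟨x⁴⟩ = ∫ x⁴·|φ|² dx / ∫|φ|² dx (integrals over the domain).
Expand each integrand as polynomial × e^(−2ax²) and use ∫x^(2j)·e^(−2ax²) dx = (2j−1)!!/(4a)^j · √(π/(2a)), odd powers → 0; here √(π/(2a)) = 0.78028.
State is unnormalized: ∫|φ|² dx = 0.64784, and ∫φ*·x⁴·φ dx = 0.0077055, so ⟨x⁴⟩ = 0.0077055 / 0.64784.
⟨x⁴⟩ = 0.011894.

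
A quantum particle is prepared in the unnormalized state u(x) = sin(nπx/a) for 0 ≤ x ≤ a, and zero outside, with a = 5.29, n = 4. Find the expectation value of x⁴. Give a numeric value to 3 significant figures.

152.

⟨x⁴⟩ = ∫ x⁴·|u|² dx / ∫|u|² dx (integrals over the domain).
With sin²θ = (1 − cos2θ)/2 on 0 ≤ x ≤ a: ∫sin²(nπx/a) dx = a/2, ∫x·sin²(nπx/a) dx = a²/4, ∫x²·sin²(nπx/a) dx = a³·(1/6 − 1/(4n²π²)); higher powers xᵏ the same way, integrating xᵏ·cos(2nπx/a) by parts.
State is unnormalized: ∫|u|² dx = 2.6450, and ∫u*·x⁴·u dx = 401.27, so ⟨x⁴⟩ = 401.27 / 2.6450.
⟨x⁴⟩ = 151.71.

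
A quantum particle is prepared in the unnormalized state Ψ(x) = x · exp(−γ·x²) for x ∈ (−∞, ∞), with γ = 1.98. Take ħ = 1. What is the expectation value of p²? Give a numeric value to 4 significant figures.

p² Ψ = −ħ² d²Ψ/dx²; ⟨p²⟩ = −ħ² ∫ Ψ*·Ψ'' dx / ∫|Ψ|² dx.
Expand each integrand as polynomial × e^(−2γx²) and use ∫x^(2j)·e^(−2γx²) dx = (2j−1)!!/(4γ)^j · √(π/(2γ)), odd powers → 0; here √(π/(2γ)) = 0.89069. Differentiate with the product rule, d/dx e^(−γx²) = −2γx·e^(−γx²).
State is unnormalized: ∫|Ψ|² dx = 0.11246, and ∫Ψ*·(−ħ² Ψ'') dx = 0.66802, so ⟨p²⟩ = 0.66802 / 0.11246.
⟨p²⟩ = 5.9400.

5.940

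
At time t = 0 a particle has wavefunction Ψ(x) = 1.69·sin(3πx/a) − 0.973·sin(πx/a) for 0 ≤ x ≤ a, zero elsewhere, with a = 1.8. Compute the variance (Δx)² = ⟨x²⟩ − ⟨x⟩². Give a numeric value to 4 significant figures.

Compute ⟨x⟩ and ⟨x²⟩ separately, then (Δx)² = ⟨x²⟩ − ⟨x⟩².
On 0 ≤ x ≤ a (j ≠ l): ∫sin²(jπx/a) dx = a/2, ∫sin(jπx/a)·sin(lπx/a) dx = 0; diagonal moments ∫x·sin²(jπx/a) dx = a²/4, ∫x²·sin²(jπx/a) dx = a³·(1/6 − 1/(4j²π²)); cross terms ∫x·sin(jπx/a)·sin(lπx/a) dx = 0 for j + l even and −4jla²/(π²(j² − l²)²) for j + l odd, ∫x²·sin(jπx/a)·sin(lπx/a) dx = (−1)^(j+l)·4jla³/(π²(j² − l²)²); higher powers the same way via product-to-sum and parts.
Normalization: ∫|Ψ|² dx = 3.4225.
⟨x⟩ = 0.90000 and ⟨x²⟩ = 0.91898.
(Δx)² = 0.91898 − (0.90000)² = 0.10898.

0.1090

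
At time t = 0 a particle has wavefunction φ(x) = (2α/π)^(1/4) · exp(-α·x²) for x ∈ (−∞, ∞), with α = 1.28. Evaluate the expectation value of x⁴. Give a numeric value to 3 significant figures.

0.114

⟨x⁴⟩ = ∫ x⁴·|φ|² dx (integrals over the domain).
Gaussian moments: ∫x^(2j)·e^(−2αx²) dx = (2j−1)!!/(4α)^j · √(π/(2α)), odd powers integrate to 0; here √(π/(2α)) = 1.1078.
⟨x⁴⟩ = 0.11444.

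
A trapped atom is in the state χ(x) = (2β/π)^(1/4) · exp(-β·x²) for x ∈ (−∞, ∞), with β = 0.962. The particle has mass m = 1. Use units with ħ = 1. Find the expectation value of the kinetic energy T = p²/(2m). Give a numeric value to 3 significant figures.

T = −(ħ²/2m) d²/dx², so ⟨T⟩ = −(ħ²/2m) ∫ χ*·χ'' dx; with m = 1.
Gaussian moments: ∫x^(2j)·e^(−2βx²) dx = (2j−1)!!/(4β)^j · √(π/(2β)), odd powers integrate to 0; here √(π/(2β)) = 1.2778. Derivatives: d/dx e^(−βx²) = −2βx·e^(−βx²), d²/dx² e^(−βx²) = (4β²x² − 2β)·e^(−βx²).
⟨T⟩ = 0.48100.

0.481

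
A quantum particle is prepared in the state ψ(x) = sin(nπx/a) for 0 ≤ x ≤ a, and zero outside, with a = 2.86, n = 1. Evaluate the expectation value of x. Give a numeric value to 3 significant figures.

⟨x⟩ = ∫ x·|ψ|² dx / ∫|ψ|² dx (integrals over the domain).
With sin²θ = (1 − cos2θ)/2 on 0 ≤ x ≤ a: ∫sin²(nπx/a) dx = a/2, ∫x·sin²(nπx/a) dx = a²/4, ∫x²·sin²(nπx/a) dx = a³·(1/6 − 1/(4n²π²)); higher powers xᵏ the same way, integrating xᵏ·cos(2nπx/a) by parts.
State is unnormalized: ∫|ψ|² dx = 1.4300, and ∫ψ*·x·ψ dx = 2.0449, so ⟨x⟩ = 2.0449 / 1.4300.
⟨x⟩ = 1.4300.

1.43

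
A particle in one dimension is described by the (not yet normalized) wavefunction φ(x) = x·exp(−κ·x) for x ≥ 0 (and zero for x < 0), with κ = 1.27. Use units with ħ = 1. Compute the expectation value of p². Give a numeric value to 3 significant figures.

1.61

p² φ = −ħ² d²φ/dx²; ⟨p²⟩ = −ħ² ∫ φ*·φ'' dx / ∫|φ|² dx.
Differentiate x·exp(−κ·x) with the product rule; every integrand then reduces to terms xʲ·e^(−2κx) on [0, ∞), with ∫₀^∞ xʲ·e^(−2κx) dx = j!/(2κ)^(j+1).
State is unnormalized: ∫|φ|² dx = 0.12205, and ∫φ*·(−ħ² φ'') dx = 0.19685, so ⟨p²⟩ = 0.19685 / 0.12205.
⟨p²⟩ = 1.6129.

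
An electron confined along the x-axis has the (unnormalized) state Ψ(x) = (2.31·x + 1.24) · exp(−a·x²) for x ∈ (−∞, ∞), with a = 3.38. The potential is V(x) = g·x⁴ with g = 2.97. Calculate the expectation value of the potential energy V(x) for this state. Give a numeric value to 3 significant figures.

0.0886

⟨V⟩ = ∫ V(x)·|Ψ|² dx / ∫|Ψ|² dx.
Expand each integrand as polynomial × e^(−2ax²) and use ∫x^(2j)·e^(−2ax²) dx = (2j−1)!!/(4a)^j · √(π/(2a)), odd powers → 0; here √(π/(2a)) = 0.68171.
State is unnormalized: ∫|Ψ|² dx = 1.3173, and ∫Ψ*·V(x)·Ψ dx = 0.11667, so ⟨V⟩ = 0.11667 / 1.3173.
⟨V⟩ = 0.088570.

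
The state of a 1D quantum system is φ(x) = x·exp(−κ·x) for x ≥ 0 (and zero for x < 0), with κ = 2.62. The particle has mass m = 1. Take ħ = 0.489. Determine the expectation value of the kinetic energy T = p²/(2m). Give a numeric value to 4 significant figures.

T = −(ħ²/2m) d²/dx², so ⟨T⟩ = −(ħ²/2m) ∫ φ*·φ'' dx / ∫|φ|² dx; with m = 1.
Differentiate x·exp(−κ·x) with the product rule; every integrand then reduces to terms xʲ·e^(−2κx) on [0, ∞), with ∫₀^∞ xʲ·e^(−2κx) dx = j!/(2κ)^(j+1).
State is unnormalized: ∫|φ|² dx = 0.013901, and ∫φ*·(−ħ²/2m · φ'') dx = 0.011408, so ⟨T⟩ = 0.011408 / 0.013901.
⟨T⟩ = 0.82071.

0.8207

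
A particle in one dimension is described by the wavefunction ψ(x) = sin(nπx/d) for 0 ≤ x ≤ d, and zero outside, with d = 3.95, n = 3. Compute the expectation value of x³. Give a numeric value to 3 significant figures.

14.9

⟨x³⟩ = ∫ x³·|ψ|² dx / ∫|ψ|² dx (integrals over the domain).
With sin²θ = (1 − cos2θ)/2 on 0 ≤ x ≤ d: ∫sin²(nπx/d) dx = d/2, ∫x·sin²(nπx/d) dx = d²/4, ∫x²·sin²(nπx/d) dx = d³·(1/6 − 1/(4n²π²)); higher powers xᵏ the same way, integrating xᵏ·cos(2nπx/d) by parts.
State is unnormalized: ∫|ψ|² dx = 1.9750, and ∫ψ*·x³·ψ dx = 29.402, so ⟨x³⟩ = 29.402 / 1.9750.
⟨x³⟩ = 14.887.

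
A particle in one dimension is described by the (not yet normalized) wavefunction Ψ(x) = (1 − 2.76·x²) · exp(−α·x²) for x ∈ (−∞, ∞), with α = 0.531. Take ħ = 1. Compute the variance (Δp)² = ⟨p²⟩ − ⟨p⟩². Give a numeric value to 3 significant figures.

Compute ⟨p⟩ and ⟨p²⟩ separately; (Δp)² = ⟨p²⟩ − ⟨p⟩².
Expand each integrand as polynomial × e^(−2αx²) and use ∫x^(2j)·e^(−2αx²) dx = (2j−1)!!/(4α)^j · √(π/(2α)), odd powers → 0; here √(π/(2α)) = 1.7199. Differentiate with the product rule, d/dx e^(−αx²) = −2αx·e^(−αx²).
Normalization: ∫|Ψ|² dx = 5.9625.
⟨p⟩ = 0.0000 and ⟨p²⟩ = 2.3617.
(Δp)² = 2.3617 − (0.0000)² = 2.3617.

2.36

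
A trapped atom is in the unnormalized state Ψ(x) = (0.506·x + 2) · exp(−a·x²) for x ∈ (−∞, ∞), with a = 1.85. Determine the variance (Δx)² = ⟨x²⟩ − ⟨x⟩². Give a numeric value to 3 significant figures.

0.133

Compute ⟨x⟩ and ⟨x²⟩ separately, then (Δx)² = ⟨x²⟩ − ⟨x⟩².
Expand each integrand as polynomial × e^(−2ax²) and use ∫x^(2j)·e^(−2ax²) dx = (2j−1)!!/(4a)^j · √(π/(2a)), odd powers → 0; here √(π/(2a)) = 0.92145.
Normalization: ∫|Ψ|² dx = 3.7177.
⟨x⟩ = 0.067792 and ⟨x²⟩ = 0.13745.
(Δx)² = 0.13745 − (0.067792)² = 0.13286.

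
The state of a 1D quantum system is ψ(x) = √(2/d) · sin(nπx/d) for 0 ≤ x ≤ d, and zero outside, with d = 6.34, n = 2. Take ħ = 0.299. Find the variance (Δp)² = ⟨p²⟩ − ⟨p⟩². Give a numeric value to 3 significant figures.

Compute ⟨p⟩ and ⟨p²⟩ separately; (Δp)² = ⟨p²⟩ − ⟨p⟩².
d/dx sin(nπx/d) = (nπ/d)·cos(nπx/d) and d²/dx² sin(nπx/d) = −(nπ/d)²·sin(nπx/d); on 0 ≤ x ≤ d, ∫sin²(nπx/d) dx = d/2 and ∫sin(nπx/d)·cos(nπx/d) dx = 0.
⟨p⟩ = 0.0000 and ⟨p²⟩ = 0.087806.
(Δp)² = 0.087806 − (0.0000)² = 0.087806.

0.0878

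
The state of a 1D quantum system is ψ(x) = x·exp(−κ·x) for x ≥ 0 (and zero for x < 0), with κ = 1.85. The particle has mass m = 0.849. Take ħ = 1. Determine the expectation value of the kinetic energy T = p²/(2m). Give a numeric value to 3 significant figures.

T = −(ħ²/2m) d²/dx², so ⟨T⟩ = −(ħ²/2m) ∫ ψ*·ψ'' dx / ∫|ψ|² dx; with m = 0.849.
Differentiate x·exp(−κ·x) with the product rule; every integrand then reduces to terms xʲ·e^(−2κx) on [0, ∞), with ∫₀^∞ xʲ·e^(−2κx) dx = j!/(2κ)^(j+1).
State is unnormalized: ∫|ψ|² dx = 0.039484, and ∫ψ*·(−ħ²/2m · ψ'') dx = 0.079585, so ⟨T⟩ = 0.079585 / 0.039484.
⟨T⟩ = 2.0156.

2.02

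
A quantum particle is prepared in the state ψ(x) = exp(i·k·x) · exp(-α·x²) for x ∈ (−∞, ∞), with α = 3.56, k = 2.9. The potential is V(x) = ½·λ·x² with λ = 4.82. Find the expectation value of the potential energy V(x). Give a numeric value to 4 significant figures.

0.1692

⟨V⟩ = ∫ V(x)·|ψ|² dx / ∫|ψ|² dx.
Gaussian moments: ∫x^(2j)·e^(−2αx²) dx = (2j−1)!!/(4α)^j · √(π/(2α)), odd powers integrate to 0; here √(π/(2α)) = 0.66426.
State is unnormalized: ∫|ψ|² dx = 0.66426, and ∫ψ*·V(x)·ψ dx = 0.11242, so ⟨V⟩ = 0.11242 / 0.66426.
⟨V⟩ = 0.16924.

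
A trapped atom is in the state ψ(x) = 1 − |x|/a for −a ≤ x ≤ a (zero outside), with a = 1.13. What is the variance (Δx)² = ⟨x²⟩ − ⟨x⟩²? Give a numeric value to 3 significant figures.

0.128

Compute ⟨x⟩ and ⟨x²⟩ separately, then (Δx)² = ⟨x²⟩ − ⟨x⟩².
ψ is even, so ∫ over [−a, a] = 2∫₀ᵃ with ψ = 1 − x/a there: ∫₀ᵃ (1 − x/a)² dx = a/3, ∫₀ᵃ x²(1 − x/a)² dx = a³/30, ∫₀ᵃ x⁴(1 − x/a)² dx = a⁵/105.
Normalization: ∫|ψ|² dx = 0.75333.
⟨x⟩ = 0.0000 and ⟨x²⟩ = 0.12769.
(Δx)² = 0.12769 − (0.0000)² = 0.12769.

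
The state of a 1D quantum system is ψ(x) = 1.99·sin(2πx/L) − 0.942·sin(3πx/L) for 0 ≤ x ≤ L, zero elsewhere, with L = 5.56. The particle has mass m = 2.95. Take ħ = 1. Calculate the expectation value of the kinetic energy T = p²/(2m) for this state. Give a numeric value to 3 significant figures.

0.266

T = −(ħ²/2m) d²/dx², so ⟨T⟩ = −(ħ²/2m) ∫ ψ*·ψ'' dx / ∫|ψ|² dx; with m = 2.95.
d²/dx² sin(jπx/L) = −(jπ/L)²·sin(jπx/L); on 0 ≤ x ≤ L, ∫sin²(jπx/L) dx = L/2 and ∫sin(jπx/L)·sin(lπx/L) dx = 0 for j ≠ l, so only diagonal terms survive in ∫|ψ|² and ∫ψ·ψ″; ∫ψ·ψ′ dx = [ψ²/2] between the walls = 0.
State is unnormalized: ∫|ψ|² dx = 13.476, and ∫ψ*·(−ħ²/2m · ψ'') dx = 3.5843, so ⟨T⟩ = 3.5843 / 13.476.
⟨T⟩ = 0.26598.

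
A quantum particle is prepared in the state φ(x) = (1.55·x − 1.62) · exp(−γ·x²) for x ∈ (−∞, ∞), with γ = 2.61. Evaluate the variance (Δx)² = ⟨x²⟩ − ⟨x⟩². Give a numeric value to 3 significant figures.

Compute ⟨x⟩ and ⟨x²⟩ separately, then (Δx)² = ⟨x²⟩ − ⟨x⟩².
Expand each integrand as polynomial × e^(−2γx²) and use ∫x^(2j)·e^(−2γx²) dx = (2j−1)!!/(4γ)^j · √(π/(2γ)), odd powers → 0; here √(π/(2γ)) = 0.77578.
Normalization: ∫|φ|² dx = 2.2145.
⟨x⟩ = -0.16852 and ⟨x²⟩ = 0.11123.
(Δx)² = 0.11123 − (-0.16852)² = 0.082832.

0.0828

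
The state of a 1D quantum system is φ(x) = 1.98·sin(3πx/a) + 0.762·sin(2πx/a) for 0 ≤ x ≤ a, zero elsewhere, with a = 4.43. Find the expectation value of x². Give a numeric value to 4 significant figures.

⟨x²⟩ = ∫ x²·|φ|² dx / ∫|φ|² dx (integrals over the domain).
On 0 ≤ x ≤ a (j ≠ l): ∫sin²(jπx/a) dx = a/2, ∫sin(jπx/a)·sin(lπx/a) dx = 0; diagonal moments ∫x·sin²(jπx/a) dx = a²/4, ∫x²·sin²(jπx/a) dx = a³·(1/6 − 1/(4j²π²)); cross terms ∫x·sin(jπx/a)·sin(lπx/a) dx = 0 for j + l even and −4jla²/(π²(j² − l²)²) for j + l odd, ∫x²·sin(jπx/a)·sin(lπx/a) dx = (−1)^(j+l)·4jla³/(π²(j² − l²)²); higher powers the same way via product-to-sum and parts.
State is unnormalized: ∫|φ|² dx = 9.9698, and ∫φ*·x²·φ dx = 38.423, so ⟨x²⟩ = 38.423 / 9.9698.
⟨x²⟩ = 3.8539.

3.854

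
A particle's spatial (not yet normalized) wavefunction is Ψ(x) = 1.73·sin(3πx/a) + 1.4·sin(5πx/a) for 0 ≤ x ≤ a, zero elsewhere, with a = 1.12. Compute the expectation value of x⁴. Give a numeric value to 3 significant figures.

⟨x⁴⟩ = ∫ x⁴·|Ψ|² dx / ∫|Ψ|² dx (integrals over the domain).
On 0 ≤ x ≤ a (j ≠ l): ∫sin²(jπx/a) dx = a/2, ∫sin(jπx/a)·sin(lπx/a) dx = 0; diagonal moments ∫x·sin²(jπx/a) dx = a²/4, ∫x²·sin²(jπx/a) dx = a³·(1/6 − 1/(4j²π²)); cross terms ∫x·sin(jπx/a)·sin(lπx/a) dx = 0 for j + l even and −4jla²/(π²(j² − l²)²) for j + l odd, ∫x²·sin(jπx/a)·sin(lπx/a) dx = (−1)^(j+l)·4jla³/(π²(j² − l²)²); higher powers the same way via product-to-sum and parts.
State is unnormalized: ∫|Ψ|² dx = 2.7736, and ∫Ψ*·x⁴·Ψ dx = 1.1767, so ⟨x⁴⟩ = 1.1767 / 2.7736.
⟨x⁴⟩ = 0.42425.

0.424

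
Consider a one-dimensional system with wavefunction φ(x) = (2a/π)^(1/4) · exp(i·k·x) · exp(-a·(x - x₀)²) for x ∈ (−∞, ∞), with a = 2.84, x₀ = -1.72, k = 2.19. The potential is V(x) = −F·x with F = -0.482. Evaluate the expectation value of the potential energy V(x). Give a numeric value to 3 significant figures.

-0.829

⟨V⟩ = ∫ V(x)·|φ|² dx.
Gaussian moments (u = x − x₀): ∫u^(2j)·e^(−2au²) du = (2j−1)!!/(4a)^j · √(π/(2a)), odd powers integrate to 0; here √(π/(2a)) = 0.74371.
⟨V⟩ = -0.82904.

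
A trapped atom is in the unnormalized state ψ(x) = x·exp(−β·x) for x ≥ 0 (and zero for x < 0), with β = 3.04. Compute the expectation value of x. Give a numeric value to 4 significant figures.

⟨x⟩ = ∫ x·|ψ|² dx / ∫|ψ|² dx (integrals over the domain).
Every integrand reduces to terms xʲ·e^(−2βx) on [0, ∞); use ∫₀^∞ xʲ·e^(−2βx) dx = j!/(2β)^(j+1).
State is unnormalized: ∫|ψ|² dx = 0.0088986, and ∫ψ*·x·ψ dx = 0.0043907, so ⟨x⟩ = 0.0043907 / 0.0088986.
⟨x⟩ = 0.49342.

0.4934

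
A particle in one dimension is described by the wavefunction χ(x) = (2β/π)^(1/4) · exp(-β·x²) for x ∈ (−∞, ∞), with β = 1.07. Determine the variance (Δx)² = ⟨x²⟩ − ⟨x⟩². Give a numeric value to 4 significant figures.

Compute ⟨x⟩ and ⟨x²⟩ separately, then (Δx)² = ⟨x²⟩ − ⟨x⟩².
Gaussian moments: ∫x^(2j)·e^(−2βx²) dx = (2j−1)!!/(4β)^j · √(π/(2β)), odd powers integrate to 0; here √(π/(2β)) = 1.2116.
⟨x⟩ = 0.0000 and ⟨x²⟩ = 0.23364.
(Δx)² = 0.23364 − (0.0000)² = 0.23364.

0.2336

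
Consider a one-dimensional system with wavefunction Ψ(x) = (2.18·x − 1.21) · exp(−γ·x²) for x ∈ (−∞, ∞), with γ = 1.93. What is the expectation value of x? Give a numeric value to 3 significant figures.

⟨x⟩ = ∫ x·|Ψ|² dx / ∫|Ψ|² dx (integrals over the domain).
Expand each integrand as polynomial × e^(−2γx²) and use ∫x^(2j)·e^(−2γx²) dx = (2j−1)!!/(4γ)^j · √(π/(2γ)), odd powers → 0; here √(π/(2γ)) = 0.90216.
State is unnormalized: ∫|Ψ|² dx = 1.8762, and ∫Ψ*·x·Ψ dx = -0.61650, so ⟨x⟩ = -0.61650 / 1.8762.
⟨x⟩ = -0.32859.

-0.329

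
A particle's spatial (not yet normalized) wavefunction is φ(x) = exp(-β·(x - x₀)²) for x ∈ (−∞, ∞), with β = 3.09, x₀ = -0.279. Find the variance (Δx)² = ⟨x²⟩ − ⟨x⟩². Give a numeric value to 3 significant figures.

Compute ⟨x⟩ and ⟨x²⟩ separately, then (Δx)² = ⟨x²⟩ − ⟨x⟩².
Gaussian moments (u = x − x₀): ∫u^(2j)·e^(−2βu²) du = (2j−1)!!/(4β)^j · √(π/(2β)), odd powers integrate to 0; here √(π/(2β)) = 0.71299.
Normalization: ∫|φ|² dx = 0.71299.
⟨x⟩ = -0.27900 and ⟨x²⟩ = 0.15875.
(Δx)² = 0.15875 − (-0.27900)² = 0.080906.

0.0809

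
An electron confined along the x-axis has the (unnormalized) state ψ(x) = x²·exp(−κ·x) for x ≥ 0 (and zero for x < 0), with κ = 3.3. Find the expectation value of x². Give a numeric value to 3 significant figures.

⟨x²⟩ = ∫ x²·|ψ|² dx / ∫|ψ|² dx (integrals over the domain).
Every integrand reduces to terms xʲ·e^(−2κx) on [0, ∞); use ∫₀^∞ xʲ·e^(−2κx) dx = j!/(2κ)^(j+1).
State is unnormalized: ∫|ψ|² dx = 0.0019164, and ∫ψ*·x²·ψ dx = 0.0013199, so ⟨x²⟩ = 0.0013199 / 0.0019164.
⟨x²⟩ = 0.68871.

0.689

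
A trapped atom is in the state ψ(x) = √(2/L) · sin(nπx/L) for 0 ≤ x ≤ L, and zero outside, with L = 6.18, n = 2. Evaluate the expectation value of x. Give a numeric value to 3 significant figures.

⟨x⟩ = ∫ x·|ψ|² dx (integrals over the domain).
With sin²θ = (1 − cos2θ)/2 on 0 ≤ x ≤ L: ∫sin²(nπx/L) dx = L/2, ∫x·sin²(nπx/L) dx = L²/4, ∫x²·sin²(nπx/L) dx = L³·(1/6 − 1/(4n²π²)); higher powers xᵏ the same way, integrating xᵏ·cos(2nπx/L) by parts.
⟨x⟩ = 3.0900.

3.09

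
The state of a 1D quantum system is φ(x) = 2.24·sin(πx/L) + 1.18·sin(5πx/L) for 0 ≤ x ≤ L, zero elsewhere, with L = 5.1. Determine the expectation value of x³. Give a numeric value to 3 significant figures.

⟨x³⟩ = ∫ x³·|φ|² dx / ∫|φ|² dx (integrals over the domain).
On 0 ≤ x ≤ L (j ≠ l): ∫sin²(jπx/L) dx = L/2, ∫sin(jπx/L)·sin(lπx/L) dx = 0; diagonal moments ∫x·sin²(jπx/L) dx = L²/4, ∫x²·sin²(jπx/L) dx = L³·(1/6 − 1/(4j²π²)); cross terms ∫x·sin(jπx/L)·sin(lπx/L) dx = 0 for j + l even and −4jlL²/(π²(j² − l²)²) for j + l odd, ∫x²·sin(jπx/L)·sin(lπx/L) dx = (−1)^(j+l)·4jlL³/(π²(j² − l²)²); higher powers the same way via product-to-sum and parts.
State is unnormalized: ∫|φ|² dx = 16.346, and ∫φ*·x³·φ dx = 430.53, so ⟨x³⟩ = 430.53 / 16.346.
⟨x³⟩ = 26.339.

26.3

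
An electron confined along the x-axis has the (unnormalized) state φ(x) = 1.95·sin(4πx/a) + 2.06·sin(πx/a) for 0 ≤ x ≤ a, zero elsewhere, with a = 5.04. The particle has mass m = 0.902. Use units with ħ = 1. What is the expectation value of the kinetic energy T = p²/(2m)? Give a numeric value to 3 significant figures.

1.74

T = −(ħ²/2m) d²/dx², so ⟨T⟩ = −(ħ²/2m) ∫ φ*·φ'' dx / ∫|φ|² dx; with m = 0.902.
d²/dx² sin(jπx/a) = −(jπ/a)²·sin(jπx/a); on 0 ≤ x ≤ a, ∫sin²(jπx/a) dx = a/2 and ∫sin(jπx/a)·sin(lπx/a) dx = 0 for j ≠ l, so only diagonal terms survive in ∫|φ|² and ∫φ·φ″; ∫φ·φ′ dx = [φ²/2] between the walls = 0.
State is unnormalized: ∫|φ|² dx = 20.276, and ∫φ*·(−ħ²/2m · φ'') dx = 35.324, so ⟨T⟩ = 35.324 / 20.276.
⟨T⟩ = 1.7422.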